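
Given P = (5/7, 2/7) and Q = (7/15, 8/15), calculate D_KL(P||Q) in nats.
0.1257 nats

KL divergence: D_KL(P||Q) = Σ p(x) log(p(x)/q(x))

Computing term by term:
  x=0: 5/7 × log_e[(5/7)/(7/15)] = 5/7 × 0.4257 = 0.3040
  x=1: 2/7 × log_e[(2/7)/(8/15)] = 2/7 × -0.6242 = -0.1783

D_KL(P||Q) = 0.1257 nats

Note: KL divergence is always non-negative and equals 0 iff P = Q.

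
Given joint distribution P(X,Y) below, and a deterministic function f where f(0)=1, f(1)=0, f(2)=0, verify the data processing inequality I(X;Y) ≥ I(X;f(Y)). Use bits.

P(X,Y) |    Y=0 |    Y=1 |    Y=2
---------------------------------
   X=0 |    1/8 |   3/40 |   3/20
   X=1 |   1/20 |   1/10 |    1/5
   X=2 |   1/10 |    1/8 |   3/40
I(X;Y) = 0.0733, I(X;f(Y)) = 0.0369, inequality holds: 0.0733 ≥ 0.0369

Data Processing Inequality: For any Markov chain X → Y → Z, we have I(X;Y) ≥ I(X;Z).

Here Z = f(Y) is a deterministic function of Y, forming X → Y → Z.

Original I(X;Y) = 0.0733 bits

After applying f:
P(X,Z) where Z=f(Y):
- P(X,Z=0) = P(X,Y=1) + P(X,Y=2)
- P(X,Z=1) = P(X,Y=0)

I(X;Z) = I(X;f(Y)) = 0.0369 bits

Verification: 0.0733 ≥ 0.0369 ✓

Information cannot be created by processing; the function f can only lose information about X.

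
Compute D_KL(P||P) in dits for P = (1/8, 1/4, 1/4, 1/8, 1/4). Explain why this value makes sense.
0.0000 dits

KL divergence satisfies the Gibbs inequality: D_KL(P||Q) ≥ 0 for all distributions P, Q.

D_KL(P||Q) = Σ p(x) log(p(x)/q(x))
Each term is p(x) × log_10(p(x)/p(x)) = p(x) × log_10(1) = 0, so the sum is 0.
D_KL(P||Q) = 0.0000 dits

When P = Q, the KL divergence is exactly 0, as there is no 'divergence' between identical distributions.

This non-negativity is a fundamental property: relative entropy cannot be negative because it measures how different Q is from P.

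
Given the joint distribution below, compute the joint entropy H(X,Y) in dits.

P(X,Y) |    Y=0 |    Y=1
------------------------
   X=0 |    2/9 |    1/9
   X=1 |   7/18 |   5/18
0.5652 dits

Joint entropy is H(X,Y) = -Σ_{x,y} p(x,y) log p(x,y).

Summing over all non-zero entries:
H(X,Y) = -[2/9·log_10(2/9) + 1/9·log_10(1/9) + 7/18·log_10(7/18) + 5/18·log_10(5/18)]
H(X,Y) = 0.5652 dits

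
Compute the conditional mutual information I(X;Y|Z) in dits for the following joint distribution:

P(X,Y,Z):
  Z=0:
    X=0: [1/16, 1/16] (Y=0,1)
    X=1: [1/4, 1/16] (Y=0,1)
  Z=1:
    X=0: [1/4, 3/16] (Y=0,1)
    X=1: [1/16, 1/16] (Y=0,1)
0.0086 dits

Conditional mutual information: I(X;Y|Z) = H(X|Z) + H(Y|Z) - H(X,Y|Z)

H(Z) = 0.2976
H(X,Z) = 0.5407 → H(X|Z) = 0.2431
H(Y,Z) = 0.5791 → H(Y|Z) = 0.2815
H(X,Y,Z) = 0.8136 → H(X,Y|Z) = 0.5160

I(X;Y|Z) = 0.2431 + 0.2815 - 0.5160 = 0.0086 dits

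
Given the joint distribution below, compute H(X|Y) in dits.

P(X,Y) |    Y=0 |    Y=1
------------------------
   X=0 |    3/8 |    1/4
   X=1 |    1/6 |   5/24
0.2824 dits

Using the chain rule: H(X|Y) = H(X,Y) - H(Y)

First, compute H(X,Y) = 0.5819 dits

Marginal P(Y) = (13/24, 11/24)
H(Y) = 0.2995 dits

H(X|Y) = H(X,Y) - H(Y) = 0.5819 - 0.2995 = 0.2824 dits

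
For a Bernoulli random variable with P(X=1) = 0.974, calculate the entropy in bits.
0.1739 bits

The binary entropy function is:
H(p) = -p log(p) - (1-p) log(1-p)

H(0.974) = -0.974 × log_2(0.974) - 0.026 × log_2(0.026)
H(0.974) = 0.1739 bits

Note: Binary entropy is maximized at p=0.5 (H=1 bit) and minimized at p=0 or p=1 (H=0).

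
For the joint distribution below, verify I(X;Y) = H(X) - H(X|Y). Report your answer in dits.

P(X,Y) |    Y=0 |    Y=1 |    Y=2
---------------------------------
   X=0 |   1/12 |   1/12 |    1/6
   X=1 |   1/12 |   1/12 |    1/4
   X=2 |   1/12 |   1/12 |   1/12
I(X;Y) = 0.0098 dits

Mutual information has multiple equivalent forms:
- I(X;Y) = H(X) - H(X|Y)
- I(X;Y) = H(Y) - H(Y|X)
- I(X;Y) = H(X) + H(Y) - H(X,Y)

Computing all quantities:
H(X) = 0.4680, H(Y) = 0.4515, H(X,Y) = 0.9097
H(X|Y) = 0.4582, H(Y|X) = 0.4418

Verification:
H(X) - H(X|Y) = 0.4680 - 0.4582 = 0.0098
H(Y) - H(Y|X) = 0.4515 - 0.4418 = 0.0098
H(X) + H(Y) - H(X,Y) = 0.4680 + 0.4515 - 0.9097 = 0.0098

All forms give I(X;Y) = 0.0098 dits. ✓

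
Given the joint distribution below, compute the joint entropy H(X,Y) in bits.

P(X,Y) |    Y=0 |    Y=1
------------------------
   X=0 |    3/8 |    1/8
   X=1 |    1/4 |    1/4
1.9056 bits

Joint entropy is H(X,Y) = -Σ_{x,y} p(x,y) log p(x,y).

Summing over all non-zero entries:
H(X,Y) = -[3/8·log_2(3/8) + 1/8·log_2(1/8) + 1/4·log_2(1/4) + 1/4·log_2(1/4)]
H(X,Y) = 1.9056 bits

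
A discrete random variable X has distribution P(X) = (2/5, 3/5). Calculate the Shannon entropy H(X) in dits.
0.2923 dits

Shannon entropy is H(X) = -Σ p(x) log p(x).

For P = (2/5, 3/5):
H = -2/5 × log_10(2/5) -3/5 × log_10(3/5)
H = 0.2923 dits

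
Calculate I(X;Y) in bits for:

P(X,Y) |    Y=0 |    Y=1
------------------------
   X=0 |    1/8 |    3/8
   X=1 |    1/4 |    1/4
0.0488 bits

Mutual information: I(X;Y) = H(X) + H(Y) - H(X,Y)

Marginals:
P(X) = (1/2, 1/2), H(X) = 1.0000 bits
P(Y) = (3/8, 5/8), H(Y) = 0.9544 bits

Joint entropy: H(X,Y) = 1.9056 bits

I(X;Y) = 1.0000 + 0.9544 - 1.9056 = 0.0488 bits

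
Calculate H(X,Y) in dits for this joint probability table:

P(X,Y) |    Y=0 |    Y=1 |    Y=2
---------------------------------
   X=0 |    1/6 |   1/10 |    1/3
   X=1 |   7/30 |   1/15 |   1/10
0.7146 dits

Joint entropy is H(X,Y) = -Σ_{x,y} p(x,y) log p(x,y).

Summing over all non-zero entries:
H(X,Y) = -[1/6·log_10(1/6) + 1/10·log_10(1/10) + 1/3·log_10(1/3) + 7/30·log_10(7/30) + 1/15·log_10(1/15) + 1/10·log_10(1/10)]
H(X,Y) = 0.7146 dits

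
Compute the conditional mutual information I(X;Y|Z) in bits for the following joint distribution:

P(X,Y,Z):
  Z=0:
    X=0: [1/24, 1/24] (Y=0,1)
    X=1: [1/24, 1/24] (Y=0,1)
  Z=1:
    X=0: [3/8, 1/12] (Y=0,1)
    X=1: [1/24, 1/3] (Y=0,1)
0.3311 bits

Conditional mutual information: I(X;Y|Z) = H(X|Z) + H(Y|Z) - H(X,Y|Z)

H(Z) = 0.6500
H(X,Z) = 1.6440 → H(X|Z) = 0.9940
H(Y,Z) = 1.6500 → H(Y|Z) = 1.0000
H(X,Y,Z) = 2.3129 → H(X,Y|Z) = 1.6629

I(X;Y|Z) = 0.9940 + 1.0000 - 1.6629 = 0.3311 bits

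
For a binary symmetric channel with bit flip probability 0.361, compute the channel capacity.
0.0565 bits

For a binary symmetric channel (BSC) with error probability p:
Capacity C = 1 - H(p) bits per symbol

where H(p) = -p log₂(p) - (1-p) log₂(1-p) is the binary entropy function.

H(0.361) = 0.9435 bits
C = 1 - 0.9435 = 0.0565 bits per symbol

This means we can reliably transmit up to 0.0565 bits of information per channel use.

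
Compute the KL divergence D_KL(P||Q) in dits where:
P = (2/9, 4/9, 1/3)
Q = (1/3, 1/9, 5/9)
0.1545 dits

KL divergence: D_KL(P||Q) = Σ p(x) log(p(x)/q(x))

Computing term by term:
  x=0: 2/9 × log_10[(2/9)/(1/3)] = 2/9 × -0.1761 = -0.0391
  x=1: 4/9 × log_10[(4/9)/(1/9)] = 4/9 × 0.6021 = 0.2676
  x=2: 1/3 × log_10[(1/3)/(5/9)] = 1/3 × -0.2218 = -0.0739

D_KL(P||Q) = 0.1545 dits

Note: KL divergence is always non-negative and equals 0 iff P = Q.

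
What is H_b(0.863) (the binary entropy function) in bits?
0.5763 bits

The binary entropy function is:
H(p) = -p log(p) - (1-p) log(1-p)

H(0.863) = -0.863 × log_2(0.863) - 0.137 × log_2(0.137)
H(0.863) = 0.5763 bits

Note: Binary entropy is maximized at p=0.5 (H=1 bit) and minimized at p=0 or p=1 (H=0).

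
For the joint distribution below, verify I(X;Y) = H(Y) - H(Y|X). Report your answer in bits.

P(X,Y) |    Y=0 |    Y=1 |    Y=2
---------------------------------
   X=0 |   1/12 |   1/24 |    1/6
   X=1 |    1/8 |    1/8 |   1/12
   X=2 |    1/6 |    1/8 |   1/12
I(X;Y) = 0.0809 bits

Mutual information has multiple equivalent forms:
- I(X;Y) = H(X) - H(X|Y)
- I(X;Y) = H(Y) - H(Y|X)
- I(X;Y) = H(X) + H(Y) - H(X,Y)

Computing all quantities:
H(X) = 1.5774, H(Y) = 1.5774, H(X,Y) = 3.0739
H(X|Y) = 1.4965, H(Y|X) = 1.4965

Verification:
H(X) - H(X|Y) = 1.5774 - 1.4965 = 0.0809
H(Y) - H(Y|X) = 1.5774 - 1.4965 = 0.0809
H(X) + H(Y) - H(X,Y) = 1.5774 + 1.5774 - 3.0739 = 0.0809

All forms give I(X;Y) = 0.0809 bits. ✓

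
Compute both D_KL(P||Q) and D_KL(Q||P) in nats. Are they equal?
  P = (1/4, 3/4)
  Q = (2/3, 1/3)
D_KL(P||Q) = 0.3630, D_KL(Q||P) = 0.3836

KL divergence is not symmetric: D_KL(P||Q) ≠ D_KL(Q||P) in general.

D_KL(P||Q) = 0.3630 nats
D_KL(Q||P) = 0.3836 nats

No, they are not equal!

This asymmetry is why KL divergence is not a true distance metric.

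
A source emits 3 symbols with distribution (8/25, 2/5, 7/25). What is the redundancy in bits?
0.0159 bits

Redundancy measures how far a source is from maximum entropy:
R = H_max - H(X)

Maximum entropy for 3 symbols: H_max = log_2(3) = 1.5850 bits
Actual entropy: H(X) = 1.5690 bits
Redundancy: R = 1.5850 - 1.5690 = 0.0159 bits

This redundancy represents potential for compression: the source could be compressed by 0.0159 bits per symbol.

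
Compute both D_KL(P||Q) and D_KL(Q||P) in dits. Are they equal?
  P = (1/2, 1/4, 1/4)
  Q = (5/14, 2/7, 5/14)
D_KL(P||Q) = 0.0198, D_KL(Q||P) = 0.0197

KL divergence is not symmetric: D_KL(P||Q) ≠ D_KL(Q||P) in general.

D_KL(P||Q) = 0.0198 dits
D_KL(Q||P) = 0.0197 dits

No, they are not equal!

This asymmetry is why KL divergence is not a true distance metric.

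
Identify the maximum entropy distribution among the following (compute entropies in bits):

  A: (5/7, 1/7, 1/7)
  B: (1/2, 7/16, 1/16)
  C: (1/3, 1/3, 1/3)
C

For a discrete distribution over n outcomes, entropy is maximized by the uniform distribution.

Computing entropies:
H(A) = 1.1488 bits
H(B) = 1.2718 bits
H(C) = 1.5850 bits

The uniform distribution (where all probabilities equal 1/3) achieves the maximum entropy of log_2(3) = 1.5850 bits.

Distribution C has the highest entropy.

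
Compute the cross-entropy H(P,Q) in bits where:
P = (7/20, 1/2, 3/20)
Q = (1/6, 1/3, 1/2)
1.8472 bits

Cross-entropy: H(P,Q) = -Σ p(x) log q(x)

Alternatively: H(P,Q) = H(P) + D_KL(P||Q)
H(P) = 1.4406 bits
D_KL(P||Q) = 0.4066 bits

H(P,Q) = 1.4406 + 0.4066 = 1.8472 bits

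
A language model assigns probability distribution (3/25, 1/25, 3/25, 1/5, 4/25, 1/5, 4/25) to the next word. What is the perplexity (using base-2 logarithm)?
6.4742

Perplexity is 2^H (or exp(H) for natural log).

First, H = -Σ p log p = 2.6947 bits
Perplexity = 2^2.6947 = 6.4742

Interpretation: The model's uncertainty is equivalent to choosing uniformly among 6.5 options.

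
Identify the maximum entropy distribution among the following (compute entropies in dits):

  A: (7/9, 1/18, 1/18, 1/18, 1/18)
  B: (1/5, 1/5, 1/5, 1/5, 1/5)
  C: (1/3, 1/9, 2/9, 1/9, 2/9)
B

For a discrete distribution over n outcomes, entropy is maximized by the uniform distribution.

Computing entropies:
H(A) = 0.3638 dits
H(B) = 0.6990 dits
H(C) = 0.6614 dits

The uniform distribution (where all probabilities equal 1/5) achieves the maximum entropy of log_10(5) = 0.6990 dits.

Distribution B has the highest entropy.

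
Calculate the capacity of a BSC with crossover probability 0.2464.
0.1945 bits

For a binary symmetric channel (BSC) with error probability p:
Capacity C = 1 - H(p) bits per symbol

where H(p) = -p log₂(p) - (1-p) log₂(1-p) is the binary entropy function.

H(0.2464) = 0.8055 bits
C = 1 - 0.8055 = 0.1945 bits per symbol

This means we can reliably transmit up to 0.1945 bits of information per channel use.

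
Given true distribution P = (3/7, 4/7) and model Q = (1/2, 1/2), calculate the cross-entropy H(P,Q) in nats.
0.6931 nats

Cross-entropy: H(P,Q) = -Σ p(x) log q(x)

Alternatively: H(P,Q) = H(P) + D_KL(P||Q)
H(P) = 0.6829 nats
D_KL(P||Q) = 0.0102 nats

H(P,Q) = 0.6829 + 0.0102 = 0.6931 nats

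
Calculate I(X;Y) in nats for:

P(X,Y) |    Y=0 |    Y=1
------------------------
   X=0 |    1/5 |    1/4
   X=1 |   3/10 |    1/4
0.0051 nats

Mutual information: I(X;Y) = H(X) + H(Y) - H(X,Y)

Marginals:
P(X) = (9/20, 11/20), H(X) = 0.6881 nats
P(Y) = (1/2, 1/2), H(Y) = 0.6931 nats

Joint entropy: H(X,Y) = 1.3762 nats

I(X;Y) = 0.6881 + 0.6931 - 1.3762 = 0.0051 nats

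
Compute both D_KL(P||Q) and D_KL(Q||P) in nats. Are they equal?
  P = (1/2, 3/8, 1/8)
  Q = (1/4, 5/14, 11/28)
D_KL(P||Q) = 0.2217, D_KL(Q||P) = 0.2592

KL divergence is not symmetric: D_KL(P||Q) ≠ D_KL(Q||P) in general.

D_KL(P||Q) = 0.2217 nats
D_KL(Q||P) = 0.2592 nats

No, they are not equal!

This asymmetry is why KL divergence is not a true distance metric.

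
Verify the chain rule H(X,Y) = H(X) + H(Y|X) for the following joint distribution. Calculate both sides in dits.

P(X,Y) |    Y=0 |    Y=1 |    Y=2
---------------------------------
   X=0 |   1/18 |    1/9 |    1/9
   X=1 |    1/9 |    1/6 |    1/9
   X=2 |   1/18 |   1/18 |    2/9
H(X,Y) = 0.9082, H(X) = 0.4731, H(Y|X) = 0.4351 (all in dits)

Chain rule: H(X,Y) = H(X) + H(Y|X)

Left side — joint entropy directly:
H(X,Y) = -Σ p(x,y) log p(x,y) = 0.9082 dits

Right side — compute H(Y|X) from the conditional distributions:
P(X) = (5/18, 7/18, 1/3), so H(X) = 0.4731 dits
H(Y|X) = Σ_x P(X=x) · H(Y|X=x):
  P(Y|X=0) = (1/5, 2/5, 2/5), H(Y|X=0) = 0.4581, weight P(X=0) = 5/18
  P(Y|X=1) = (2/7, 3/7, 2/7), H(Y|X=1) = 0.4686, weight P(X=1) = 7/18
  P(Y|X=2) = (1/6, 1/6, 2/3), H(Y|X=2) = 0.3768, weight P(X=2) = 1/3
H(Y|X) = 0.4351 dits

H(X) + H(Y|X) = 0.4731 + 0.4351 = 0.9082 dits

Both sides equal 0.9082 dits. ✓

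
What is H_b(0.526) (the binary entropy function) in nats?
0.6918 nats

The binary entropy function is:
H(p) = -p log(p) - (1-p) log(1-p)

H(0.526) = -0.526 × log_e(0.526) - 0.474 × log_e(0.474)
H(0.526) = 0.6918 nats

Note: Binary entropy is maximized at p=0.5 (H=1 bit) and minimized at p=0 or p=1 (H=0).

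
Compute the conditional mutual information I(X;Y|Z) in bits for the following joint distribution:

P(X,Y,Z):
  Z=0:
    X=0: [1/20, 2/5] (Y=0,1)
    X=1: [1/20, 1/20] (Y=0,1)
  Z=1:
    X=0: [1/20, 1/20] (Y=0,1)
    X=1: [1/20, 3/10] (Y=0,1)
0.0866 bits

Conditional mutual information: I(X;Y|Z) = H(X|Z) + H(Y|Z) - H(X,Y|Z)

H(Z) = 0.9928
H(X,Z) = 1.7129 → H(X|Z) = 0.7201
H(Y,Z) = 1.7129 → H(Y|Z) = 0.7201
H(X,Y,Z) = 2.3464 → H(X,Y|Z) = 1.3537

I(X;Y|Z) = 0.7201 + 0.7201 - 1.3537 = 0.0866 bits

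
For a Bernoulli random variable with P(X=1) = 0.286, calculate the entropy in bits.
0.8635 bits

The binary entropy function is:
H(p) = -p log(p) - (1-p) log(1-p)

H(0.286) = -0.286 × log_2(0.286) - 0.714 × log_2(0.714)
H(0.286) = 0.8635 bits

Note: Binary entropy is maximized at p=0.5 (H=1 bit) and minimized at p=0 or p=1 (H=0).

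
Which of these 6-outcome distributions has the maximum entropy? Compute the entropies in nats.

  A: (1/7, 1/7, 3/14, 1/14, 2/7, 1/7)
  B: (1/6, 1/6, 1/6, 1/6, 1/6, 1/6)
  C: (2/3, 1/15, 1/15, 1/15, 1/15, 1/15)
B

For a discrete distribution over n outcomes, entropy is maximized by the uniform distribution.

Computing entropies:
H(A) = 1.7105 nats
H(B) = 1.7918 nats
H(C) = 1.1730 nats

The uniform distribution (where all probabilities equal 1/6) achieves the maximum entropy of log_e(6) = 1.7918 nats.

Distribution B has the highest entropy.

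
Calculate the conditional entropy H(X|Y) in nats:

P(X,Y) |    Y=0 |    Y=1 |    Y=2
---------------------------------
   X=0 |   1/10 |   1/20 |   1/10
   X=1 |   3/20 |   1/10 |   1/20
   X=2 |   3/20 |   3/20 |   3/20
1.0397 nats

Using the chain rule: H(X|Y) = H(X,Y) - H(Y)

First, compute H(X,Y) = 2.1286 nats

Marginal P(Y) = (2/5, 3/10, 3/10)
H(Y) = 1.0889 nats

H(X|Y) = H(X,Y) - H(Y) = 2.1286 - 1.0889 = 1.0397 nats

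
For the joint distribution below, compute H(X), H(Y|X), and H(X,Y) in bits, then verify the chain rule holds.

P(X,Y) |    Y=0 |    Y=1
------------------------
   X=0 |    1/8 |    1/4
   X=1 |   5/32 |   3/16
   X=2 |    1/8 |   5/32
H(X,Y) = 2.5397, H(X) = 1.5749, H(Y|X) = 0.9648 (all in bits)

Chain rule: H(X,Y) = H(X) + H(Y|X)

Left side — joint entropy directly:
H(X,Y) = -Σ p(x,y) log p(x,y) = 2.5397 bits

Right side — compute H(Y|X) from the conditional distributions:
P(X) = (3/8, 11/32, 9/32), so H(X) = 1.5749 bits
H(Y|X) = Σ_x P(X=x) · H(Y|X=x):
  P(Y|X=0) = (1/3, 2/3), H(Y|X=0) = 0.9183, weight P(X=0) = 3/8
  P(Y|X=1) = (5/11, 6/11), H(Y|X=1) = 0.9940, weight P(X=1) = 11/32
  P(Y|X=2) = (4/9, 5/9), H(Y|X=2) = 0.9911, weight P(X=2) = 9/32
H(Y|X) = 0.9648 bits

H(X) + H(Y|X) = 1.5749 + 0.9648 = 2.5397 bits

Both sides equal 2.5397 bits. ✓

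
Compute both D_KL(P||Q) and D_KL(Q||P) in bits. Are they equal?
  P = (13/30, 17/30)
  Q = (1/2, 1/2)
D_KL(P||Q) = 0.0129, D_KL(Q||P) = 0.0129

KL divergence is not symmetric: D_KL(P||Q) ≠ D_KL(Q||P) in general.

D_KL(P||Q) = 0.0129 bits
D_KL(Q||P) = 0.0129 bits

In this case they happen to be equal (to 4 decimal places).

This asymmetry is why KL divergence is not a true distance metric.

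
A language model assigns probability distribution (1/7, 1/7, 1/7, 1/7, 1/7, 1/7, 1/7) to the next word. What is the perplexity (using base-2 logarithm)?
7.0000

Perplexity is 2^H (or exp(H) for natural log).

First, H = -Σ p log p = 2.8074 bits
Perplexity = 2^2.8074 = 7.0000

Interpretation: The model's uncertainty is equivalent to choosing uniformly among 7.0 options.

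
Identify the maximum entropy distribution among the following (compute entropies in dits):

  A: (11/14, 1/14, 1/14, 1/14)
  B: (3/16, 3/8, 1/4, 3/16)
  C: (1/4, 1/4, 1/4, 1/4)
C

For a discrete distribution over n outcomes, entropy is maximized by the uniform distribution.

Computing entropies:
H(A) = 0.3279 dits
H(B) = 0.5829 dits
H(C) = 0.6021 dits

The uniform distribution (where all probabilities equal 1/4) achieves the maximum entropy of log_10(4) = 0.6021 dits.

Distribution C has the highest entropy.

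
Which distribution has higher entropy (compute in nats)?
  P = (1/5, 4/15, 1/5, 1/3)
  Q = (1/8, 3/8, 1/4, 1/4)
P

Computing entropies in nats:
H(P) = 1.3624
H(Q) = 1.3209

Distribution P has higher entropy.

Intuition: The distribution closer to uniform (more spread out) has higher entropy.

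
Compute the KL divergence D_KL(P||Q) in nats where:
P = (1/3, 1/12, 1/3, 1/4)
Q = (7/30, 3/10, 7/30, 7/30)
0.1483 nats

KL divergence: D_KL(P||Q) = Σ p(x) log(p(x)/q(x))

Computing term by term:
  x=0: 1/3 × log_e[(1/3)/(7/30)] = 1/3 × 0.3567 = 0.1189
  x=1: 1/12 × log_e[(1/12)/(3/10)] = 1/12 × -1.2809 = -0.1067
  x=2: 1/3 × log_e[(1/3)/(7/30)] = 1/3 × 0.3567 = 0.1189
  x=3: 1/4 × log_e[(1/4)/(7/30)] = 1/4 × 0.0690 = 0.0172

D_KL(P||Q) = 0.1483 nats

Note: KL divergence is always non-negative and equals 0 iff P = Q.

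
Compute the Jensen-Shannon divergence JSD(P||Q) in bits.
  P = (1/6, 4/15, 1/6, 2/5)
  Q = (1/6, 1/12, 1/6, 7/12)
0.0488 bits

Jensen-Shannon divergence is:
JSD(P||Q) = 0.5 × D_KL(P||M) + 0.5 × D_KL(Q||M)
where M = 0.5 × (P + Q) is the mixture distribution.

M = 0.5 × (1/6, 4/15, 1/6, 2/5) + 0.5 × (1/6, 1/12, 1/6, 7/12) = (1/6, 7/40, 1/6, 0.491667)

D_KL(P||M) = 0.0430 bits
D_KL(Q||M) = 0.0547 bits

JSD(P||Q) = 0.5 × 0.0430 + 0.5 × 0.0547 = 0.0488 bits

Unlike KL divergence, JSD is symmetric and bounded: 0 ≤ JSD ≤ log(2).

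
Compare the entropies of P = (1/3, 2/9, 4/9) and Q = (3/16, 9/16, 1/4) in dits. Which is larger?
P

Computing entropies in dits:
H(P) = 0.4607
H(Q) = 0.4274

Distribution P has higher entropy.

Intuition: The distribution closer to uniform (more spread out) has higher entropy.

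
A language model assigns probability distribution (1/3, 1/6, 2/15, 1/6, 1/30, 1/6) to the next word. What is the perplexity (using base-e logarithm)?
5.1764

Perplexity is e^H (or exp(H) for natural log).

First, H = -Σ p log p = 1.6441 nats
Perplexity = e^1.6441 = 5.1764

Interpretation: The model's uncertainty is equivalent to choosing uniformly among 5.2 options.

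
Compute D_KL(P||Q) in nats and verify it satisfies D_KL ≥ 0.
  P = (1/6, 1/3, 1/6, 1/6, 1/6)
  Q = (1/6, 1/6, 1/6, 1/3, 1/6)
0.1155 nats

KL divergence satisfies the Gibbs inequality: D_KL(P||Q) ≥ 0 for all distributions P, Q.

D_KL(P||Q) = Σ p(x) log(p(x)/q(x))
Term by term:
  x=0: 1/6 × log_e[(1/6)/(1/6)] = 0.0000
  x=1: 1/3 × log_e[(1/3)/(1/6)] = 0.2310
  x=2: 1/6 × log_e[(1/6)/(1/6)] = 0.0000
  x=3: 1/6 × log_e[(1/6)/(1/3)] = -0.1155
  x=4: 1/6 × log_e[(1/6)/(1/6)] = 0.0000
D_KL(P||Q) = 0.1155 nats

D_KL(P||Q) = 0.1155 ≥ 0 ✓

This non-negativity is a fundamental property: relative entropy cannot be negative because it measures how different Q is from P.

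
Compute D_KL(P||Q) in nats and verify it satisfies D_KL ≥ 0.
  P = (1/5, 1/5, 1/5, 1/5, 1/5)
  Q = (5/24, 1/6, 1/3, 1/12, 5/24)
0.0931 nats

KL divergence satisfies the Gibbs inequality: D_KL(P||Q) ≥ 0 for all distributions P, Q.

D_KL(P||Q) = Σ p(x) log(p(x)/q(x))
Term by term:
  x=0: 1/5 × log_e[(1/5)/(5/24)] = -0.0082
  x=1: 1/5 × log_e[(1/5)/(1/6)] = 0.0365
  x=2: 1/5 × log_e[(1/5)/(1/3)] = -0.1022
  x=3: 1/5 × log_e[(1/5)/(1/12)] = 0.1751
  x=4: 1/5 × log_e[(1/5)/(5/24)] = -0.0082
D_KL(P||Q) = 0.0931 nats

D_KL(P||Q) = 0.0931 ≥ 0 ✓

This non-negativity is a fundamental property: relative entropy cannot be negative because it measures how different Q is from P.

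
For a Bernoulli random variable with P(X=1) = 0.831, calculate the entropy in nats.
0.4543 nats

The binary entropy function is:
H(p) = -p log(p) - (1-p) log(1-p)

H(0.831) = -0.831 × log_e(0.831) - 0.169 × log_e(0.169)
H(0.831) = 0.4543 nats

Note: Binary entropy is maximized at p=0.5 (H=1 bit) and minimized at p=0 or p=1 (H=0).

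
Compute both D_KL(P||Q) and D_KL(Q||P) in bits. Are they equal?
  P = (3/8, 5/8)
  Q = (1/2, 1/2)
D_KL(P||Q) = 0.0456, D_KL(Q||P) = 0.0466

KL divergence is not symmetric: D_KL(P||Q) ≠ D_KL(Q||P) in general.

D_KL(P||Q) = 0.0456 bits
D_KL(Q||P) = 0.0466 bits

No, they are not equal!

This asymmetry is why KL divergence is not a true distance metric.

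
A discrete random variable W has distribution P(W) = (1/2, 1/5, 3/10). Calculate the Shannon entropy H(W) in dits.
0.4472 dits

Shannon entropy is H(X) = -Σ p(x) log p(x).

For P = (1/2, 1/5, 3/10):
H = -1/2 × log_10(1/2) -1/5 × log_10(1/5) -3/10 × log_10(3/10)
H = 0.4472 dits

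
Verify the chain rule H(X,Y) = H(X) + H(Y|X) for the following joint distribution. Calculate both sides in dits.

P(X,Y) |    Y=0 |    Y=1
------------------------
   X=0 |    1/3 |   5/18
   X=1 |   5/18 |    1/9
H(X,Y) = 0.5741, H(X) = 0.2902, H(Y|X) = 0.2839 (all in dits)

Chain rule: H(X,Y) = H(X) + H(Y|X)

Left side — joint entropy directly:
H(X,Y) = -Σ p(x,y) log p(x,y) = 0.5741 dits

Right side — compute H(Y|X) from the conditional distributions:
P(X) = (11/18, 7/18), so H(X) = 0.2902 dits
H(Y|X) = Σ_x P(X=x) · H(Y|X=x):
  P(Y|X=0) = (6/11, 5/11), H(Y|X=0) = 0.2992, weight P(X=0) = 11/18
  P(Y|X=1) = (5/7, 2/7), H(Y|X=1) = 0.2598, weight P(X=1) = 7/18
H(Y|X) = 0.2839 dits

H(X) + H(Y|X) = 0.2902 + 0.2839 = 0.5741 dits

Both sides equal 0.5741 dits. ✓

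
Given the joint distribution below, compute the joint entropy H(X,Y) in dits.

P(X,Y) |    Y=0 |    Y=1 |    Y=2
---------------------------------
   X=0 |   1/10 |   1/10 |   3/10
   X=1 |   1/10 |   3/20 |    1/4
0.7310 dits

Joint entropy is H(X,Y) = -Σ_{x,y} p(x,y) log p(x,y).

Summing over all non-zero entries:
H(X,Y) = -[1/10·log_10(1/10) + 1/10·log_10(1/10) + 3/10·log_10(3/10) + 1/10·log_10(1/10) + 3/20·log_10(3/20) + 1/4·log_10(1/4)]
H(X,Y) = 0.7310 dits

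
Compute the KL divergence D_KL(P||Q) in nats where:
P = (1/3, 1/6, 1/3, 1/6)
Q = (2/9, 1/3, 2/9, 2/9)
0.1068 nats

KL divergence: D_KL(P||Q) = Σ p(x) log(p(x)/q(x))

Computing term by term:
  x=0: 1/3 × log_e[(1/3)/(2/9)] = 1/3 × 0.4055 = 0.1352
  x=1: 1/6 × log_e[(1/6)/(1/3)] = 1/6 × -0.6931 = -0.1155
  x=2: 1/3 × log_e[(1/3)/(2/9)] = 1/3 × 0.4055 = 0.1352
  x=3: 1/6 × log_e[(1/6)/(2/9)] = 1/6 × -0.2877 = -0.0479

D_KL(P||Q) = 0.1068 nats

Note: KL divergence is always non-negative and equals 0 iff P = Q.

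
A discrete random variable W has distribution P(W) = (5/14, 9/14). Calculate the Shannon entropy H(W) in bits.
0.9403 bits

Shannon entropy is H(X) = -Σ p(x) log p(x).

For P = (5/14, 9/14):
H = -5/14 × log_2(5/14) -9/14 × log_2(9/14)
H = 0.9403 bits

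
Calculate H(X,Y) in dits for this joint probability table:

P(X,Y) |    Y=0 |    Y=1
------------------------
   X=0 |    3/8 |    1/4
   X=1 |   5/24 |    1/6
0.5819 dits

Joint entropy is H(X,Y) = -Σ_{x,y} p(x,y) log p(x,y).

Summing over all non-zero entries:
H(X,Y) = -[3/8·log_10(3/8) + 1/4·log_10(1/4) + 5/24·log_10(5/24) + 1/6·log_10(1/6)]
H(X,Y) = 0.5819 dits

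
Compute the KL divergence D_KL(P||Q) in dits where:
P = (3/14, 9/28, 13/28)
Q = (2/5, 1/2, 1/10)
0.1898 dits

KL divergence: D_KL(P||Q) = Σ p(x) log(p(x)/q(x))

Computing term by term:
  x=0: 3/14 × log_10[(3/14)/(2/5)] = 3/14 × -0.2711 = -0.0581
  x=1: 9/28 × log_10[(9/28)/(1/2)] = 9/28 × -0.1919 = -0.0617
  x=2: 13/28 × log_10[(13/28)/(1/10)] = 13/28 × 0.6668 = 0.3096

D_KL(P||Q) = 0.1898 dits

Note: KL divergence is always non-negative and equals 0 iff P = Q.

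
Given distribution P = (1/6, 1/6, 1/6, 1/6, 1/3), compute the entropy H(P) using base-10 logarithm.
0.6778 dits

Shannon entropy is H(X) = -Σ p(x) log p(x).

For P = (1/6, 1/6, 1/6, 1/6, 1/3):
H = -1/6 × log_10(1/6) -1/6 × log_10(1/6) -1/6 × log_10(1/6) -1/6 × log_10(1/6) -1/3 × log_10(1/3)
H = 0.6778 dits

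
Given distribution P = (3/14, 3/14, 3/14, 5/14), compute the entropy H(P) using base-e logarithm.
1.3580 nats

Shannon entropy is H(X) = -Σ p(x) log p(x).

For P = (3/14, 3/14, 3/14, 5/14):
H = -3/14 × log_e(3/14) -3/14 × log_e(3/14) -3/14 × log_e(3/14) -5/14 × log_e(5/14)
H = 1.3580 nats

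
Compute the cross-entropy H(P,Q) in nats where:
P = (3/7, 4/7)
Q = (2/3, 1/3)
0.8015 nats

Cross-entropy: H(P,Q) = -Σ p(x) log q(x)

Alternatively: H(P,Q) = H(P) + D_KL(P||Q)
H(P) = 0.6829 nats
D_KL(P||Q) = 0.1186 nats

H(P,Q) = 0.6829 + 0.1186 = 0.8015 nats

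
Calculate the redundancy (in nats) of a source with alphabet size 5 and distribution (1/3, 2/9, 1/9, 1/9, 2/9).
0.0865 nats

Redundancy measures how far a source is from maximum entropy:
R = H_max - H(X)

Maximum entropy for 5 symbols: H_max = log_e(5) = 1.6094 nats
Actual entropy: H(X) = 1.5230 nats
Redundancy: R = 1.6094 - 1.5230 = 0.0865 nats

This redundancy represents potential for compression: the source could be compressed by 0.0865 nats per symbol.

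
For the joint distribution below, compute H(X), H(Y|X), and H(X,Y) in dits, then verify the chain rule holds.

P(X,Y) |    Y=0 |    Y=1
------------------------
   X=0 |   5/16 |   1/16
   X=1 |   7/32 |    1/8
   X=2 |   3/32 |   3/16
H(X,Y) = 0.7231, H(X) = 0.4741, H(Y|X) = 0.2490 (all in dits)

Chain rule: H(X,Y) = H(X) + H(Y|X)

Left side — joint entropy directly:
H(X,Y) = -Σ p(x,y) log p(x,y) = 0.7231 dits

Right side — compute H(Y|X) from the conditional distributions:
P(X) = (3/8, 11/32, 9/32), so H(X) = 0.4741 dits
H(Y|X) = Σ_x P(X=x) · H(Y|X=x):
  P(Y|X=0) = (5/6, 1/6), H(Y|X=0) = 0.1957, weight P(X=0) = 3/8
  P(Y|X=1) = (7/11, 4/11), H(Y|X=1) = 0.2847, weight P(X=1) = 11/32
  P(Y|X=2) = (1/3, 2/3), H(Y|X=2) = 0.2764, weight P(X=2) = 9/32
H(Y|X) = 0.2490 dits

H(X) + H(Y|X) = 0.4741 + 0.2490 = 0.7231 dits

Both sides equal 0.7231 dits. ✓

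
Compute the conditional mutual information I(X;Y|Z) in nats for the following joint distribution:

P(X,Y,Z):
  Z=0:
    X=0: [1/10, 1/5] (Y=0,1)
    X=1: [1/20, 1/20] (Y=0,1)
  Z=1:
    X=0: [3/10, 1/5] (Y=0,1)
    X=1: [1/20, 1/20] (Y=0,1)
0.0061 nats

Conditional mutual information: I(X;Y|Z) = H(X|Z) + H(Y|Z) - H(X,Y|Z)

H(Z) = 0.6730
H(X,Z) = 1.1683 → H(X|Z) = 0.4953
H(Y,Z) = 1.3452 → H(Y|Z) = 0.6721
H(X,Y,Z) = 1.8344 → H(X,Y|Z) = 1.1614

I(X;Y|Z) = 0.4953 + 0.6721 - 1.1614 = 0.0061 nats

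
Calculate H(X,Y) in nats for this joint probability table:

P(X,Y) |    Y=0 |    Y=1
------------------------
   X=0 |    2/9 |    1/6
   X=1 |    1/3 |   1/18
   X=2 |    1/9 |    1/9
1.6479 nats

Joint entropy is H(X,Y) = -Σ_{x,y} p(x,y) log p(x,y).

Summing over all non-zero entries:
H(X,Y) = -[2/9·log_e(2/9) + 1/6·log_e(1/6) + 1/3·log_e(1/3) + 1/18·log_e(1/18) + 1/9·log_e(1/9) + 1/9·log_e(1/9)]
H(X,Y) = 1.6479 nats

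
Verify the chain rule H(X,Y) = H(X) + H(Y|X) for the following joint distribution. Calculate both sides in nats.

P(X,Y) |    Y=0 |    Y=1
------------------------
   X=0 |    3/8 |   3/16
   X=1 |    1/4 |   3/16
H(X,Y) = 1.3421, H(X) = 0.6853, H(Y|X) = 0.6568 (all in nats)

Chain rule: H(X,Y) = H(X) + H(Y|X)

Left side — joint entropy directly:
H(X,Y) = -Σ p(x,y) log p(x,y) = 1.3421 nats

Right side — compute H(Y|X) from the conditional distributions:
P(X) = (9/16, 7/16), so H(X) = 0.6853 nats
H(Y|X) = Σ_x P(X=x) · H(Y|X=x):
  P(Y|X=0) = (2/3, 1/3), H(Y|X=0) = 0.6365, weight P(X=0) = 9/16
  P(Y|X=1) = (4/7, 3/7), H(Y|X=1) = 0.6829, weight P(X=1) = 7/16
H(Y|X) = 0.6568 nats

H(X) + H(Y|X) = 0.6853 + 0.6568 = 1.3421 nats

Both sides equal 1.3421 nats. ✓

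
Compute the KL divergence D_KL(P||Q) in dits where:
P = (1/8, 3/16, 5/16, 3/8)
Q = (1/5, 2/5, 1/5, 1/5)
0.0757 dits

KL divergence: D_KL(P||Q) = Σ p(x) log(p(x)/q(x))

Computing term by term:
  x=0: 1/8 × log_10[(1/8)/(1/5)] = 1/8 × -0.2041 = -0.0255
  x=1: 3/16 × log_10[(3/16)/(2/5)] = 3/16 × -0.3291 = -0.0617
  x=2: 5/16 × log_10[(5/16)/(1/5)] = 5/16 × 0.1938 = 0.0606
  x=3: 3/8 × log_10[(3/8)/(1/5)] = 3/8 × 0.2730 = 0.1024

D_KL(P||Q) = 0.0757 dits

Note: KL divergence is always non-negative and equals 0 iff P = Q.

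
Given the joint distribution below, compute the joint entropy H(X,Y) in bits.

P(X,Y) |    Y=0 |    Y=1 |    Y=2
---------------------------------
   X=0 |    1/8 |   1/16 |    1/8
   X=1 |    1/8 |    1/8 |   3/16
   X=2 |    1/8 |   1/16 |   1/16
3.0778 bits

Joint entropy is H(X,Y) = -Σ_{x,y} p(x,y) log p(x,y).

Summing over all non-zero entries:
H(X,Y) = -[1/8·log_2(1/8) + 1/16·log_2(1/16) + 1/8·log_2(1/8) + 1/8·log_2(1/8) + 1/8·log_2(1/8) + 3/16·log_2(3/16) + 1/8·log_2(1/8) + 1/16·log_2(1/16) + 1/16·log_2(1/16)]
H(X,Y) = 3.0778 bits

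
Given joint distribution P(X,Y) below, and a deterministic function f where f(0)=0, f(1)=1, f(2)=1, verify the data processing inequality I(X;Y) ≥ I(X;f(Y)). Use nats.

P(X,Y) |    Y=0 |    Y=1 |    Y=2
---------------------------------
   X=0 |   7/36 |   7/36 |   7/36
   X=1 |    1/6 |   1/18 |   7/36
I(X;Y) = 0.0280, I(X;f(Y)) = 0.0023, inequality holds: 0.0280 ≥ 0.0023

Data Processing Inequality: For any Markov chain X → Y → Z, we have I(X;Y) ≥ I(X;Z).

Here Z = f(Y) is a deterministic function of Y, forming X → Y → Z.

Original I(X;Y) = 0.0280 nats

After applying f:
P(X,Z) where Z=f(Y):
- P(X,Z=0) = P(X,Y=0)
- P(X,Z=1) = P(X,Y=1) + P(X,Y=2)

I(X;Z) = I(X;f(Y)) = 0.0023 nats

Verification: 0.0280 ≥ 0.0023 ✓

Information cannot be created by processing; the function f can only lose information about X.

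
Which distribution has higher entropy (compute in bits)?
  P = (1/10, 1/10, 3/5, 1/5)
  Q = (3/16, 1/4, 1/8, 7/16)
Q

Computing entropies in bits:
H(P) = 1.5710
H(Q) = 1.8496

Distribution Q has higher entropy.

Intuition: The distribution closer to uniform (more spread out) has higher entropy.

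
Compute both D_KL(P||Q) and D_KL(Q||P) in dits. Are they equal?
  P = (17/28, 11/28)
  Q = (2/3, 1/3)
D_KL(P||Q) = 0.0034, D_KL(Q||P) = 0.0033

KL divergence is not symmetric: D_KL(P||Q) ≠ D_KL(Q||P) in general.

D_KL(P||Q) = 0.0034 dits
D_KL(Q||P) = 0.0033 dits

No, they are not equal!

This asymmetry is why KL divergence is not a true distance metric.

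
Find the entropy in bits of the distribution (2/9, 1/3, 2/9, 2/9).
1.9749 bits

Shannon entropy is H(X) = -Σ p(x) log p(x).

For P = (2/9, 1/3, 2/9, 2/9):
H = -2/9 × log_2(2/9) -1/3 × log_2(1/3) -2/9 × log_2(2/9) -2/9 × log_2(2/9)
H = 1.9749 bits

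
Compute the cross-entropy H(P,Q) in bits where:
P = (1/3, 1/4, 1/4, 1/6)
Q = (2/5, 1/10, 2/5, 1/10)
2.1553 bits

Cross-entropy: H(P,Q) = -Σ p(x) log q(x)

Alternatively: H(P,Q) = H(P) + D_KL(P||Q)
H(P) = 1.9591 bits
D_KL(P||Q) = 0.1961 bits

H(P,Q) = 1.9591 + 0.1961 = 2.1553 bits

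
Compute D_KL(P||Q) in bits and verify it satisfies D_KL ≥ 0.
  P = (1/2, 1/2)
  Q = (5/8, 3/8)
0.0466 bits

KL divergence satisfies the Gibbs inequality: D_KL(P||Q) ≥ 0 for all distributions P, Q.

D_KL(P||Q) = Σ p(x) log(p(x)/q(x))
Term by term:
  x=0: 1/2 × log_2[(1/2)/(5/8)] = -0.1610
  x=1: 1/2 × log_2[(1/2)/(3/8)] = 0.2075
D_KL(P||Q) = 0.0466 bits

D_KL(P||Q) = 0.0466 ≥ 0 ✓

This non-negativity is a fundamental property: relative entropy cannot be negative because it measures how different Q is from P.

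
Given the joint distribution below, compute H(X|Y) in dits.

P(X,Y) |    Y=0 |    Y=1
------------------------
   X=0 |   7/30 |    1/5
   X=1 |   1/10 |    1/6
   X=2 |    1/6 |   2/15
0.4623 dits

Using the chain rule: H(X|Y) = H(X,Y) - H(Y)

First, compute H(X,Y) = 0.7633 dits

Marginal P(Y) = (1/2, 1/2)
H(Y) = 0.3010 dits

H(X|Y) = H(X,Y) - H(Y) = 0.7633 - 0.3010 = 0.4623 dits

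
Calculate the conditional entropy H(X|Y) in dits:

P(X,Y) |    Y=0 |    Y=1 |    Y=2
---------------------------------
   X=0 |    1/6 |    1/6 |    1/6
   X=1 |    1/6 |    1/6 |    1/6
0.3010 dits

Using the chain rule: H(X|Y) = H(X,Y) - H(Y)

First, compute H(X,Y) = 0.7782 dits

Marginal P(Y) = (1/3, 1/3, 1/3)
H(Y) = 0.4771 dits

H(X|Y) = H(X,Y) - H(Y) = 0.7782 - 0.4771 = 0.3010 dits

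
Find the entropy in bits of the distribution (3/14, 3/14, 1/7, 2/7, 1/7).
2.2709 bits

Shannon entropy is H(X) = -Σ p(x) log p(x).

For P = (3/14, 3/14, 1/7, 2/7, 1/7):
H = -3/14 × log_2(3/14) -3/14 × log_2(3/14) -1/7 × log_2(1/7) -2/7 × log_2(2/7) -1/7 × log_2(1/7)
H = 2.2709 bits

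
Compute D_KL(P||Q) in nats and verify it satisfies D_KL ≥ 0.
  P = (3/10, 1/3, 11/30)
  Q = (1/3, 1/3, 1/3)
0.0033 nats

KL divergence satisfies the Gibbs inequality: D_KL(P||Q) ≥ 0 for all distributions P, Q.

D_KL(P||Q) = Σ p(x) log(p(x)/q(x))
Term by term:
  x=0: 3/10 × log_e[(3/10)/(1/3)] = -0.0316
  x=1: 1/3 × log_e[(1/3)/(1/3)] = 0.0000
  x=2: 11/30 × log_e[(11/30)/(1/3)] = 0.0349
D_KL(P||Q) = 0.0033 nats

D_KL(P||Q) = 0.0033 ≥ 0 ✓

This non-negativity is a fundamental property: relative entropy cannot be negative because it measures how different Q is from P.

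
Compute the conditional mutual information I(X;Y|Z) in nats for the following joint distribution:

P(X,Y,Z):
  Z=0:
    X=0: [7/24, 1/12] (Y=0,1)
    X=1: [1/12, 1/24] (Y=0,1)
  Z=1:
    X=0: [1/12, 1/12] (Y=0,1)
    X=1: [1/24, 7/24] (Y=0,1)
0.0430 nats

Conditional mutual information: I(X;Y|Z) = H(X|Z) + H(Y|Z) - H(X,Y|Z)

H(Z) = 0.6931
H(X,Z) = 1.2926 → H(X|Z) = 0.5994
H(Y,Z) = 1.2555 → H(Y|Z) = 0.5623
H(X,Y,Z) = 1.8119 → H(X,Y|Z) = 1.1187

I(X;Y|Z) = 0.5994 + 0.5623 - 1.1187 = 0.0430 nats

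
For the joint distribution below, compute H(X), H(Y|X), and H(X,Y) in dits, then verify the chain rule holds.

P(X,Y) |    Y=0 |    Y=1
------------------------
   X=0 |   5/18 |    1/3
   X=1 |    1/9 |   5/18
H(X,Y) = 0.5741, H(X) = 0.2902, H(Y|X) = 0.2839 (all in dits)

Chain rule: H(X,Y) = H(X) + H(Y|X)

Left side — joint entropy directly:
H(X,Y) = -Σ p(x,y) log p(x,y) = 0.5741 dits

Right side — compute H(Y|X) from the conditional distributions:
P(X) = (11/18, 7/18), so H(X) = 0.2902 dits
H(Y|X) = Σ_x P(X=x) · H(Y|X=x):
  P(Y|X=0) = (5/11, 6/11), H(Y|X=0) = 0.2992, weight P(X=0) = 11/18
  P(Y|X=1) = (2/7, 5/7), H(Y|X=1) = 0.2598, weight P(X=1) = 7/18
H(Y|X) = 0.2839 dits

H(X) + H(Y|X) = 0.2902 + 0.2839 = 0.5741 dits

Both sides equal 0.5741 dits. ✓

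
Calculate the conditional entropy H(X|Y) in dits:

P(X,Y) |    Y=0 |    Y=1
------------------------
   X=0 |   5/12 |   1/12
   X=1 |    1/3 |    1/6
0.2929 dits

Using the chain rule: H(X|Y) = H(X,Y) - H(Y)

First, compute H(X,Y) = 0.5371 dits

Marginal P(Y) = (3/4, 1/4)
H(Y) = 0.2442 dits

H(X|Y) = H(X,Y) - H(Y) = 0.5371 - 0.2442 = 0.2929 dits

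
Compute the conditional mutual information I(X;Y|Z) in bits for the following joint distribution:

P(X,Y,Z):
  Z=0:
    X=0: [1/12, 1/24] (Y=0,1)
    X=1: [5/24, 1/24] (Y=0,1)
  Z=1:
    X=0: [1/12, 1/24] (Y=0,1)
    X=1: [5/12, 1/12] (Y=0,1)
0.0207 bits

Conditional mutual information: I(X;Y|Z) = H(X|Z) + H(Y|Z) - H(X,Y|Z)

H(Z) = 0.9544
H(X,Z) = 1.7500 → H(X|Z) = 0.7956
H(Y,Z) = 1.6922 → H(Y|Z) = 0.7378
H(X,Y,Z) = 2.4671 → H(X,Y|Z) = 1.5127

I(X;Y|Z) = 0.7956 + 0.7378 - 1.5127 = 0.0207 bits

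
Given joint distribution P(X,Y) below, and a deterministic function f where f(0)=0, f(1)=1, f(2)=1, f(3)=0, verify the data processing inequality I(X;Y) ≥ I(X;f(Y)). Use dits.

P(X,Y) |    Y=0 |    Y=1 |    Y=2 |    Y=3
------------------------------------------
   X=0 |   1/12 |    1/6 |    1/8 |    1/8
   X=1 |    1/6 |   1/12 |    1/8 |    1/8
I(X;Y) = 0.0123, I(X;f(Y)) = 0.0061, inequality holds: 0.0123 ≥ 0.0061

Data Processing Inequality: For any Markov chain X → Y → Z, we have I(X;Y) ≥ I(X;Z).

Here Z = f(Y) is a deterministic function of Y, forming X → Y → Z.

Original I(X;Y) = 0.0123 dits

After applying f:
P(X,Z) where Z=f(Y):
- P(X,Z=0) = P(X,Y=0) + P(X,Y=3)
- P(X,Z=1) = P(X,Y=1) + P(X,Y=2)

I(X;Z) = I(X;f(Y)) = 0.0061 dits

Verification: 0.0123 ≥ 0.0061 ✓

Information cannot be created by processing; the function f can only lose information about X.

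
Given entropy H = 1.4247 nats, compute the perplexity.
4.1566

Perplexity is e^H (or exp(H) for natural log).

H = 1.4247 nats
Perplexity = e^1.4247 = 4.1566

Interpretation: The model's uncertainty is equivalent to choosing uniformly among 4.2 options.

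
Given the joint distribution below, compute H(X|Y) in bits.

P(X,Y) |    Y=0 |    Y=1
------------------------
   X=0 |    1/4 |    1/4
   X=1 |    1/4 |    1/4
1.0000 bits

Using the chain rule: H(X|Y) = H(X,Y) - H(Y)

First, compute H(X,Y) = 2.0000 bits

Marginal P(Y) = (1/2, 1/2)
H(Y) = 1.0000 bits

H(X|Y) = H(X,Y) - H(Y) = 2.0000 - 1.0000 = 1.0000 bits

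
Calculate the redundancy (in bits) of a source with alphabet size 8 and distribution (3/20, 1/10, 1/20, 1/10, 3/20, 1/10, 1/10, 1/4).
0.1340 bits

Redundancy measures how far a source is from maximum entropy:
R = H_max - H(X)

Maximum entropy for 8 symbols: H_max = log_2(8) = 3.0000 bits
Actual entropy: H(X) = 2.8660 bits
Redundancy: R = 3.0000 - 2.8660 = 0.1340 bits

This redundancy represents potential for compression: the source could be compressed by 0.1340 bits per symbol.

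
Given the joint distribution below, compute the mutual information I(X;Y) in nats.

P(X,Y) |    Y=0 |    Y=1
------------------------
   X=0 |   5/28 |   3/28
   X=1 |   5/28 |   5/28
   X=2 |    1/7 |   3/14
0.0162 nats

Mutual information: I(X;Y) = H(X) + H(Y) - H(X,Y)

Marginals:
P(X) = (2/7, 5/14, 5/14), H(X) = 1.0934 nats
P(Y) = (1/2, 1/2), H(Y) = 0.6931 nats

Joint entropy: H(X,Y) = 1.7703 nats

I(X;Y) = 1.0934 + 0.6931 - 1.7703 = 0.0162 nats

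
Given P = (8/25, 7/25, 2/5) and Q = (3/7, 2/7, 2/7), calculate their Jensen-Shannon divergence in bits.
0.0126 bits

Jensen-Shannon divergence is:
JSD(P||Q) = 0.5 × D_KL(P||M) + 0.5 × D_KL(Q||M)
where M = 0.5 × (P + Q) is the mixture distribution.

M = 0.5 × (8/25, 7/25, 2/5) + 0.5 × (3/7, 2/7, 2/7) = (0.374286, 0.282857, 12/35)

D_KL(P||M) = 0.0125 bits
D_KL(Q||M) = 0.0127 bits

JSD(P||Q) = 0.5 × 0.0125 + 0.5 × 0.0127 = 0.0126 bits

Unlike KL divergence, JSD is symmetric and bounded: 0 ≤ JSD ≤ log(2).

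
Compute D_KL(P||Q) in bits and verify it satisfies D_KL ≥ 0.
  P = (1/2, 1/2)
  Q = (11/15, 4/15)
0.1772 bits

KL divergence satisfies the Gibbs inequality: D_KL(P||Q) ≥ 0 for all distributions P, Q.

D_KL(P||Q) = Σ p(x) log(p(x)/q(x))
Term by term:
  x=0: 1/2 × log_2[(1/2)/(11/15)] = -0.2763
  x=1: 1/2 × log_2[(1/2)/(4/15)] = 0.4534
D_KL(P||Q) = 0.1772 bits

D_KL(P||Q) = 0.1772 ≥ 0 ✓

This non-negativity is a fundamental property: relative entropy cannot be negative because it measures how different Q is from P.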